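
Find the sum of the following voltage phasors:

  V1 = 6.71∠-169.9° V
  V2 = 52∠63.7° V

Step 1 — Convert each phasor to rectangular form:
  V1 = 6.71·(cos(-169.9°) + j·sin(-169.9°)) = -6.606 - j1.177 V
  V2 = 52·(cos(63.7°) + j·sin(63.7°)) = 23.04 + j46.62 V
Step 2 — Sum components: V_total = 16.43 + j45.44 V.
Step 3 — Convert to polar: |V_total| = 48.32 V, ∠V_total = 70.1°.

V_total = 48.32∠70.1° V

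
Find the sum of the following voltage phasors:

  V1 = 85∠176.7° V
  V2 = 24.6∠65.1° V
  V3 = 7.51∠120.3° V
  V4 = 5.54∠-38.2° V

Step 1 — Convert each phasor to rectangular form:
  V1 = 85·(cos(176.7°) + j·sin(176.7°)) = -84.86 + j4.893 V
  V2 = 24.6·(cos(65.1°) + j·sin(65.1°)) = 10.36 + j22.31 V
  V3 = 7.51·(cos(120.3°) + j·sin(120.3°)) = -3.789 + j6.484 V
  V4 = 5.54·(cos(-38.2°) + j·sin(-38.2°)) = 4.354 - j3.426 V
Step 2 — Sum components: V_total = -73.94 + j30.26 V.
Step 3 — Convert to polar: |V_total| = 79.89 V, ∠V_total = 157.7°.

V_total = 79.89∠157.7° V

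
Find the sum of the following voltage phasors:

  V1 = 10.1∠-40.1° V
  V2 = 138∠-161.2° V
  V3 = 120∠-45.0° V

Step 1 — Convert each phasor to rectangular form:
  V1 = 10.1·(cos(-40.1°) + j·sin(-40.1°)) = 7.726 - j6.506 V
  V2 = 138·(cos(-161.2°) + j·sin(-161.2°)) = -130.6 - j44.47 V
  V3 = 120·(cos(-45.0°) + j·sin(-45.0°)) = 84.85 - j84.85 V
Step 2 — Sum components: V_total = -38.06 - j135.8 V.
Step 3 — Convert to polar: |V_total| = 141.1 V, ∠V_total = -105.7°.

V_total = 141.1∠-105.7° V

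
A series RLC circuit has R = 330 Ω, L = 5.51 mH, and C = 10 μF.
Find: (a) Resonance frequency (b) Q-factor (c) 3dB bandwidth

Step 1 — Resonance condition Im(Z)=0 gives ω₀ = 1/√(LC).
Step 2 — ω₀ = 1/√(0.00551·1e-05) = 4260 rad/s.
Step 3 — f₀ = ω₀/(2π) = 678 Hz.
Step 4 — Series Q: Q = ω₀L/R = 4260·0.00551/330 = 0.07113.
Step 5 — 3dB bandwidth: Δω = ω₀/Q = 5.989e+04 rad/s; BW = Δω/(2π) = 9532 Hz.

(a) f₀ = 678 Hz  (b) Q = 0.07113  (c) BW = 9532 Hz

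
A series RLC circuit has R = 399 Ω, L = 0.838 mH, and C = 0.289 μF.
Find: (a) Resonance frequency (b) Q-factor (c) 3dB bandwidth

Step 1 — Resonance condition Im(Z)=0 gives ω₀ = 1/√(LC).
Step 2 — ω₀ = 1/√(0.000838·2.89e-07) = 6.426e+04 rad/s.
Step 3 — f₀ = ω₀/(2π) = 1.023e+04 Hz.
Step 4 — Series Q: Q = ω₀L/R = 6.426e+04·0.000838/399 = 0.135.
Step 5 — 3dB bandwidth: Δω = ω₀/Q = 4.761e+05 rad/s; BW = Δω/(2π) = 7.578e+04 Hz.

(a) f₀ = 1.023e+04 Hz  (b) Q = 0.135  (c) BW = 7.578e+04 Hz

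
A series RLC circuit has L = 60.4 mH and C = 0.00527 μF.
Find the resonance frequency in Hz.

Step 1 — Resonance condition Im(Z)=0 gives ω₀ = 1/√(LC).
Step 2 — ω₀ = 1/√(0.0604·5.27e-09) = 5.605e+04 rad/s.
Step 3 — f₀ = ω₀/(2π) = 8921 Hz.

f₀ = 8921 Hz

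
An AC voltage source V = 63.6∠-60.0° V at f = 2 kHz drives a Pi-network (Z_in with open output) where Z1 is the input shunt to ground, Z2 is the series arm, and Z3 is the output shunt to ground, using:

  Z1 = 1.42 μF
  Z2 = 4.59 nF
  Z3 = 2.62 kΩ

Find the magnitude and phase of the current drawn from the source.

Step 1 — Angular frequency: ω = 2π·f = 2π·2000 = 1.257e+04 rad/s.
Step 2 — Component impedances:
  Z1: Z = 1/(jωC) = -j/(ω·C) = 0 - j56.04 Ω
  Z2: Z = 1/(jωC) = -j/(ω·C) = 0 - j1.734e+04 Ω
  Z3: Z = R = 2620 Ω
Step 3 — With open output, the series arm Z2 and the output shunt Z3 appear in series to ground: Z2 + Z3 = 2620 - j1.734e+04 Ω.
Step 4 — Parallel with input shunt Z1: Z_in = Z1 || (Z2 + Z3) = 0.0266 - j55.86 Ω = 55.86∠-90.0° Ω.
Step 5 — Source phasor: V = 63.6∠-60.0° V = 31.8 - j55.08 V.
Step 6 — Ohm's law: I = V / Z_total = (31.8 - j55.08) / (0.0266 - j55.86) = 0.9862 + j0.5688 A.
Step 7 — Convert to polar: |I| = 1.138 A, ∠I = 30.0°.

I = 1.138∠30.0° A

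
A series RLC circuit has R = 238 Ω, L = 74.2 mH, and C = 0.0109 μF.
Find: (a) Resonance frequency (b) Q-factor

Step 1 — Resonance condition Im(Z)=0 gives ω₀ = 1/√(LC).
Step 2 — ω₀ = 1/√(0.0742·1.09e-08) = 3.516e+04 rad/s.
Step 3 — f₀ = ω₀/(2π) = 5596 Hz.
Step 4 — Series Q: Q = ω₀L/R = 3.516e+04·0.0742/238 = 10.96.

(a) f₀ = 5596 Hz  (b) Q = 10.96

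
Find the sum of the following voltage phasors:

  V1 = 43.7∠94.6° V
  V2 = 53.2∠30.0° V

Step 1 — Convert each phasor to rectangular form:
  V1 = 43.7·(cos(94.6°) + j·sin(94.6°)) = -3.505 + j43.56 V
  V2 = 53.2·(cos(30.0°) + j·sin(30.0°)) = 46.07 + j26.6 V
Step 2 — Sum components: V_total = 42.57 + j70.16 V.
Step 3 — Convert to polar: |V_total| = 82.06 V, ∠V_total = 58.8°.

V_total = 82.06∠58.8° V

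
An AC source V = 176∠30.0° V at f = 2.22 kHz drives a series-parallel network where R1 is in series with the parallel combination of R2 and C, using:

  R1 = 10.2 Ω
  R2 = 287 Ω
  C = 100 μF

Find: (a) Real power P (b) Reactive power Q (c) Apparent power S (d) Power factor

Step 1 — Angular frequency: ω = 2π·f = 2π·2220 = 1.395e+04 rad/s.
Step 2 — Component impedances:
  R1: Z = R = 10.2 Ω
  R2: Z = R = 287 Ω
  C: Z = 1/(jωC) = -j/(ω·C) = 0 - j0.7169 Ω
Step 3 — Parallel branch: R2 || C = 1/(1/R2 + 1/C) = 0.001791 - j0.7169 Ω.
Step 4 — Series with R1: Z_total = R1 + (R2 || C) = 10.2 - j0.7169 Ω = 10.23∠-4.0° Ω.
Step 5 — Source phasor: V = 176∠30.0° V = 152.4 + j88 V.
Step 6 — Current: I = V / Z = 14.26 + j9.628 A = 17.21∠34.0° A.
Step 7 — Complex power: S = V·I* = 3021 - j212.3 VA.
Step 8 — Real power: P = Re(S) = 3021 W.
Step 9 — Reactive power: Q = Im(S) = -212.3 VAR.
Step 10 — Apparent power: |S| = 3029 VA.
Step 11 — Power factor: PF = P/|S| = 0.9975 (leading).

(a) P = 3021 W  (b) Q = -212.3 VAR  (c) S = 3029 VA  (d) PF = 0.9975 (leading)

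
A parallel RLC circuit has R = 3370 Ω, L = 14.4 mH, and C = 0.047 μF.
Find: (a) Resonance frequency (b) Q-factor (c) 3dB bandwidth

Step 1 — Resonance: ω₀ = 1/√(LC) = 1/√(0.0144·4.7e-08) = 3.844e+04 rad/s.
Step 2 — f₀ = ω₀/(2π) = 6118 Hz.
Step 3 — Parallel Q: Q = R/(ω₀L) = 3370/(3.844e+04·0.0144) = 6.088.
Step 4 — Bandwidth: Δω = ω₀/Q = 6314 rad/s; BW = Δω/(2π) = 1005 Hz.

(a) f₀ = 6118 Hz  (b) Q = 6.088  (c) BW = 1005 Hz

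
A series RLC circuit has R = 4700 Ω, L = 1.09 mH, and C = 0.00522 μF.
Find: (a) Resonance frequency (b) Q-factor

Step 1 — Resonance condition Im(Z)=0 gives ω₀ = 1/√(LC).
Step 2 — ω₀ = 1/√(0.00109·5.22e-09) = 4.192e+05 rad/s.
Step 3 — f₀ = ω₀/(2π) = 6.672e+04 Hz.
Step 4 — Series Q: Q = ω₀L/R = 4.192e+05·0.00109/4700 = 0.09723.

(a) f₀ = 6.672e+04 Hz  (b) Q = 0.09723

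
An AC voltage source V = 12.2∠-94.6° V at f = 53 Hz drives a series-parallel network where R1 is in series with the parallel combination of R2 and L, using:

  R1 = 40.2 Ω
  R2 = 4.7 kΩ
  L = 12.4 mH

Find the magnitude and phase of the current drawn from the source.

Step 1 — Angular frequency: ω = 2π·f = 2π·53 = 333 rad/s.
Step 2 — Component impedances:
  R1: Z = R = 40.2 Ω
  R2: Z = R = 4700 Ω
  L: Z = jωL = j·333·0.0124 = 0 + j4.129 Ω
Step 3 — Parallel branch: R2 || L = 1/(1/R2 + 1/L) = 0.003628 + j4.129 Ω.
Step 4 — Series with R1: Z_total = R1 + (R2 || L) = 40.2 + j4.129 Ω = 40.42∠5.9° Ω.
Step 5 — Source phasor: V = 12.2∠-94.6° V = -0.9784 - j12.16 V.
Step 6 — Ohm's law: I = V / Z_total = (-0.9784 - j12.16) / (40.2 + j4.129) = -0.05483 - j0.2968 A.
Step 7 — Convert to polar: |I| = 0.3019 A, ∠I = -100.5°.

I = 0.3019∠-100.5° A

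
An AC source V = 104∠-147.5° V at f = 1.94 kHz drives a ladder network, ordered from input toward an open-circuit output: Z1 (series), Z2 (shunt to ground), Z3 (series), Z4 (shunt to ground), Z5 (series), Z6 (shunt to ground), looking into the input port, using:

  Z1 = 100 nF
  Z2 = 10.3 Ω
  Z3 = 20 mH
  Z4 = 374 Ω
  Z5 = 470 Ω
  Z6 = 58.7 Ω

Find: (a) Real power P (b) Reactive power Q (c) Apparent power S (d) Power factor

Step 1 — Angular frequency: ω = 2π·f = 2π·1940 = 1.219e+04 rad/s.
Step 2 — Component impedances:
  Z1: Z = 1/(jωC) = -j/(ω·C) = 0 - j820.4 Ω
  Z2: Z = R = 10.3 Ω
  Z3: Z = jωL = j·1.219e+04·0.02 = 0 + j243.8 Ω
  Z4: Z = R = 374 Ω
  Z5: Z = R = 470 Ω
  Z6: Z = R = 58.7 Ω
Step 3 — Ladder network (open output): work backward from the far end, alternating series and parallel combinations. Z_in = 10.08 - j820.2 Ω = 820.2∠-89.3° Ω.
Step 4 — Source phasor: V = 104∠-147.5° V = -87.71 - j55.88 V.
Step 5 — Current: I = V / Z = 0.06681 - j0.1078 A = 0.1268∠-58.2° A.
Step 6 — Complex power: S = V·I* = 0.1621 - j13.19 VA.
Step 7 — Real power: P = Re(S) = 0.1621 W.
Step 8 — Reactive power: Q = Im(S) = -13.19 VAR.
Step 9 — Apparent power: |S| = 13.19 VA.
Step 10 — Power factor: PF = P/|S| = 0.01229 (leading).

(a) P = 0.1621 W  (b) Q = -13.19 VAR  (c) S = 13.19 VA  (d) PF = 0.01229 (leading)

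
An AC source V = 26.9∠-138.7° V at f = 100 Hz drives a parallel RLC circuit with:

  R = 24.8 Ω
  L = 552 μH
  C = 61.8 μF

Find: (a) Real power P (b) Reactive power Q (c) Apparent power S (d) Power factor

Step 1 — Angular frequency: ω = 2π·f = 2π·100 = 628.3 rad/s.
Step 2 — Component impedances:
  R: Z = R = 24.8 Ω
  L: Z = jωL = j·628.3·0.000552 = 0 + j0.3468 Ω
  C: Z = 1/(jωC) = -j/(ω·C) = 0 - j25.75 Ω
Step 3 — Parallel combination: 1/Z_total = 1/R + 1/L + 1/C; Z_total = 0.004983 + j0.3515 Ω = 0.3515∠89.2° Ω.
Step 4 — Source phasor: V = 26.9∠-138.7° V = -20.21 - j17.75 V.
Step 5 — Current: I = V / Z = -51.31 + j56.77 A = 76.52∠132.1° A.
Step 6 — Complex power: S = V·I* = 29.18 + j2058 VA.
Step 7 — Real power: P = Re(S) = 29.18 W.
Step 8 — Reactive power: Q = Im(S) = 2058 VAR.
Step 9 — Apparent power: |S| = 2058 VA.
Step 10 — Power factor: PF = P/|S| = 0.01417 (lagging).

(a) P = 29.18 W  (b) Q = 2058 VAR  (c) S = 2058 VA  (d) PF = 0.01417 (lagging)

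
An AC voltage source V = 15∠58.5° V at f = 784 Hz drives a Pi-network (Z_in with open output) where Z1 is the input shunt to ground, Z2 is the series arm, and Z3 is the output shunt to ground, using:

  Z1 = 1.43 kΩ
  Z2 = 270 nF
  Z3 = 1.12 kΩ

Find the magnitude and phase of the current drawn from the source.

Step 1 — Angular frequency: ω = 2π·f = 2π·784 = 4926 rad/s.
Step 2 — Component impedances:
  Z1: Z = R = 1430 Ω
  Z2: Z = 1/(jωC) = -j/(ω·C) = 0 - j751.9 Ω
  Z3: Z = R = 1120 Ω
Step 3 — With open output, the series arm Z2 and the output shunt Z3 appear in series to ground: Z2 + Z3 = 1120 - j751.9 Ω.
Step 4 — Parallel with input shunt Z1: Z_in = Z1 || (Z2 + Z3) = 692.2 - j217.5 Ω = 725.6∠-17.4° Ω.
Step 5 — Source phasor: V = 15∠58.5° V = 7.837 + j12.79 V.
Step 6 — Ohm's law: I = V / Z_total = (7.837 + j12.79) / (692.2 - j217.5) = 0.00502 + j0.02005 A.
Step 7 — Convert to polar: |I| = 0.02067 A, ∠I = 75.9°.

I = 0.02067∠75.9° A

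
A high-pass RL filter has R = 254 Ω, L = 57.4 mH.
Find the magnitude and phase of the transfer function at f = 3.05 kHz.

Step 1 — Angular frequency: ω = 2π·3050 = 1.916e+04 rad/s.
Step 2 — Transfer function: H(jω) = jωL/(R + jωL).
Step 3 — Numerator jωL = j·1100; denominator R + jωL = 254 + j1100.
Step 4 — H = 0.9494 + j0.2192.
Step 5 — Magnitude: |H| = 0.9744 (-0.2 dB); phase: φ = 13.0°.

|H| = 0.9744 (-0.2 dB), φ = 13.0°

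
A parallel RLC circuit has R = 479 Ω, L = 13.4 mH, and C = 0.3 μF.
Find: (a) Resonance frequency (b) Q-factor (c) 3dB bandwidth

Step 1 — Resonance: ω₀ = 1/√(LC) = 1/√(0.0134·3e-07) = 1.577e+04 rad/s.
Step 2 — f₀ = ω₀/(2π) = 2510 Hz.
Step 3 — Parallel Q: Q = R/(ω₀L) = 479/(1.577e+04·0.0134) = 2.266.
Step 4 — Bandwidth: Δω = ω₀/Q = 6959 rad/s; BW = Δω/(2π) = 1108 Hz.

(a) f₀ = 2510 Hz  (b) Q = 2.266  (c) BW = 1108 Hz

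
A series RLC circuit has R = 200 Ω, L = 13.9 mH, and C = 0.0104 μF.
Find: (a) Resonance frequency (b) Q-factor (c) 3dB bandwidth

Step 1 — Resonance: ω₀ = 1/√(LC) = 1/√(0.0139·1.04e-08) = 8.317e+04 rad/s.
Step 2 — f₀ = ω₀/(2π) = 1.324e+04 Hz.
Step 3 — Series Q: Q = ω₀L/R = 8.317e+04·0.0139/200 = 5.78.
Step 4 — Bandwidth: Δω = ω₀/Q = 1.439e+04 rad/s; BW = Δω/(2π) = 2290 Hz.

(a) f₀ = 1.324e+04 Hz  (b) Q = 5.78  (c) BW = 2290 Hz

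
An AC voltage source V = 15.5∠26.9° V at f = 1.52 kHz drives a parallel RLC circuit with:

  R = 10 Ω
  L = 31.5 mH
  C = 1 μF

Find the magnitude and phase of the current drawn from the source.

Step 1 — Angular frequency: ω = 2π·f = 2π·1520 = 9550 rad/s.
Step 2 — Component impedances:
  R: Z = R = 10 Ω
  L: Z = jωL = j·9550·0.0315 = 0 + j300.8 Ω
  C: Z = 1/(jωC) = -j/(ω·C) = 0 - j104.7 Ω
Step 3 — Parallel combination: 1/Z_total = 1/R + 1/L + 1/C; Z_total = 9.961 - j0.6202 Ω = 9.981∠-3.6° Ω.
Step 4 — Source phasor: V = 15.5∠26.9° V = 13.82 + j7.013 V.
Step 5 — Ohm's law: I = V / Z_total = (13.82 + j7.013) / (9.961 - j0.6202) = 1.339 + j0.7873 A.
Step 6 — Convert to polar: |I| = 1.553 A, ∠I = 30.5°.

I = 1.553∠30.5° A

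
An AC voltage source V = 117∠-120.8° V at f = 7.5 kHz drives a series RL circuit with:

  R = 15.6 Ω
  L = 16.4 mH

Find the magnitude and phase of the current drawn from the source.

Step 1 — Angular frequency: ω = 2π·f = 2π·7500 = 4.712e+04 rad/s.
Step 2 — Component impedances:
  R: Z = R = 15.6 Ω
  L: Z = jωL = j·4.712e+04·0.0164 = 0 + j772.8 Ω
Step 3 — Series combination: Z_total = R + L = 15.6 + j772.8 Ω = 773∠88.8° Ω.
Step 4 — Source phasor: V = 117∠-120.8° V = -59.91 - j100.5 V.
Step 5 — Ohm's law: I = V / Z_total = (-59.91 - j100.5) / (15.6 + j772.8) = -0.1316 + j0.07486 A.
Step 6 — Convert to polar: |I| = 0.1514 A, ∠I = 150.4°.

I = 0.1514∠150.4° A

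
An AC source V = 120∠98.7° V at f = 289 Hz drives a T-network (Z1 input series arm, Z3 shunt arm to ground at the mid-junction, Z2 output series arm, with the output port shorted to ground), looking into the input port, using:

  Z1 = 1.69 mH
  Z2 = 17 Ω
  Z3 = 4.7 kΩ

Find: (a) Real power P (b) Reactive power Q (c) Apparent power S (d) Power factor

Step 1 — Angular frequency: ω = 2π·f = 2π·289 = 1816 rad/s.
Step 2 — Component impedances:
  Z1: Z = jωL = j·1816·0.00169 = 0 + j3.069 Ω
  Z2: Z = R = 17 Ω
  Z3: Z = R = 4700 Ω
Step 3 — With the output port shorted to ground, the output series arm Z2 runs from the junction to ground; the shunt arm Z3 also runs from the junction to ground. They appear in parallel: Z3 || Z2 = 16.94 Ω.
Step 4 — Series with input arm Z1: Z_in = Z1 + (Z3 || Z2) = 16.94 + j3.069 Ω = 17.21∠10.3° Ω.
Step 5 — Source phasor: V = 120∠98.7° V = -18.15 + j118.6 V.
Step 6 — Current: I = V / Z = 0.1908 + j6.968 A = 6.971∠88.4° A.
Step 7 — Complex power: S = V·I* = 823.1 + j149.1 VA.
Step 8 — Real power: P = Re(S) = 823.1 W.
Step 9 — Reactive power: Q = Im(S) = 149.1 VAR.
Step 10 — Apparent power: |S| = 836.5 VA.
Step 11 — Power factor: PF = P/|S| = 0.984 (lagging).

(a) P = 823.1 W  (b) Q = 149.1 VAR  (c) S = 836.5 VA  (d) PF = 0.984 (lagging)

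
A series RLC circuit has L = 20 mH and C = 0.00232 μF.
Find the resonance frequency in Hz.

Step 1 — Resonance condition Im(Z)=0 gives ω₀ = 1/√(LC).
Step 2 — ω₀ = 1/√(0.02·2.32e-09) = 1.468e+05 rad/s.
Step 3 — f₀ = ω₀/(2π) = 2.336e+04 Hz.

f₀ = 2.336e+04 Hz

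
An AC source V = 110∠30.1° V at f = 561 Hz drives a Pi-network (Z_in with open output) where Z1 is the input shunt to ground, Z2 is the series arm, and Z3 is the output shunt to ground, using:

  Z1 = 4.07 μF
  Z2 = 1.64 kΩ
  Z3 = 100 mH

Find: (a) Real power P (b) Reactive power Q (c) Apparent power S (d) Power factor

Step 1 — Angular frequency: ω = 2π·f = 2π·561 = 3525 rad/s.
Step 2 — Component impedances:
  Z1: Z = 1/(jωC) = -j/(ω·C) = 0 - j69.7 Ω
  Z2: Z = R = 1640 Ω
  Z3: Z = jωL = j·3525·0.1 = 0 + j352.5 Ω
Step 3 — With open output, the series arm Z2 and the output shunt Z3 appear in series to ground: Z2 + Z3 = 1640 + j352.5 Ω.
Step 4 — Parallel with input shunt Z1: Z_in = Z1 || (Z2 + Z3) = 2.877 - j70.2 Ω = 70.26∠-87.7° Ω.
Step 5 — Source phasor: V = 110∠30.1° V = 95.17 + j55.17 V.
Step 6 — Current: I = V / Z = -0.729 + j1.386 A = 1.566∠117.8° A.
Step 7 — Complex power: S = V·I* = 7.052 - j172.1 VA.
Step 8 — Real power: P = Re(S) = 7.052 W.
Step 9 — Reactive power: Q = Im(S) = -172.1 VAR.
Step 10 — Apparent power: |S| = 172.2 VA.
Step 11 — Power factor: PF = P/|S| = 0.04095 (leading).

(a) P = 7.052 W  (b) Q = -172.1 VAR  (c) S = 172.2 VA  (d) PF = 0.04095 (leading)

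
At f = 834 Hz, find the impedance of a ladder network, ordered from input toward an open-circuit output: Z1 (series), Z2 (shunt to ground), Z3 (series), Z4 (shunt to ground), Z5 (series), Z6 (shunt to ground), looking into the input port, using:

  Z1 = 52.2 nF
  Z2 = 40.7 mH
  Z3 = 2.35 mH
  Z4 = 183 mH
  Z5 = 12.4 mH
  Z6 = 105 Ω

Step 1 — Angular frequency: ω = 2π·f = 2π·834 = 5240 rad/s.
Step 2 — Component impedances:
  Z1: Z = 1/(jωC) = -j/(ω·C) = 0 - j3656 Ω
  Z2: Z = jωL = j·5240·0.0407 = 0 + j213.3 Ω
  Z3: Z = jωL = j·5240·0.00235 = 0 + j12.31 Ω
  Z4: Z = jωL = j·5240·0.183 = 0 + j959 Ω
  Z5: Z = jωL = j·5240·0.0124 = 0 + j64.98 Ω
  Z6: Z = R = 105 Ω
Step 3 — Ladder network (open output): work backward from the far end, alternating series and parallel combinations. Z_in = 43.27 - j3583 Ω = 3583∠-89.3° Ω.

Z = 43.27 - j3583 Ω = 3583∠-89.3° Ω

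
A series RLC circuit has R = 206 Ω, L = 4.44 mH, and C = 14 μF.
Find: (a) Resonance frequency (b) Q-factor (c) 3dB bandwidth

Step 1 — Resonance: ω₀ = 1/√(LC) = 1/√(0.00444·1.4e-05) = 4011 rad/s.
Step 2 — f₀ = ω₀/(2π) = 638.4 Hz.
Step 3 — Series Q: Q = ω₀L/R = 4011·0.00444/206 = 0.08645.
Step 4 — Bandwidth: Δω = ω₀/Q = 4.64e+04 rad/s; BW = Δω/(2π) = 7384 Hz.

(a) f₀ = 638.4 Hz  (b) Q = 0.08645  (c) BW = 7384 Hz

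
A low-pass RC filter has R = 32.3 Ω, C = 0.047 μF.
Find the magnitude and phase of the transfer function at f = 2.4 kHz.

Step 1 — Angular frequency: ω = 2π·2400 = 1.508e+04 rad/s.
Step 2 — Transfer function: H(jω) = 1/(1 + jωRC).
Step 3 — Denominator: 1 + jωRC = 1 + j·1.508e+04·32.3·4.7e-08 = 1 + j0.02289.
Step 4 — H = 0.9995 - j0.02288.
Step 5 — Magnitude: |H| = 0.9997 (-0.0 dB); phase: φ = -1.3°.

|H| = 0.9997 (-0.0 dB), φ = -1.3°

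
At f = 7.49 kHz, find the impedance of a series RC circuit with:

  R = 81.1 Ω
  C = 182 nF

Step 1 — Angular frequency: ω = 2π·f = 2π·7490 = 4.706e+04 rad/s.
Step 2 — Component impedances:
  R: Z = R = 81.1 Ω
  C: Z = 1/(jωC) = -j/(ω·C) = 0 - j116.8 Ω
Step 3 — Series combination: Z_total = R + C = 81.1 - j116.8 Ω = 142.2∠-55.2° Ω.

Z = 81.1 - j116.8 Ω = 142.2∠-55.2° Ω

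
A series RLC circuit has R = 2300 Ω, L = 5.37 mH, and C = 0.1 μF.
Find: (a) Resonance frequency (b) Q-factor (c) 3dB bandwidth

Step 1 — Resonance: ω₀ = 1/√(LC) = 1/√(0.00537·1e-07) = 4.315e+04 rad/s.
Step 2 — f₀ = ω₀/(2π) = 6868 Hz.
Step 3 — Series Q: Q = ω₀L/R = 4.315e+04·0.00537/2300 = 0.1008.
Step 4 — Bandwidth: Δω = ω₀/Q = 4.283e+05 rad/s; BW = Δω/(2π) = 6.817e+04 Hz.

(a) f₀ = 6868 Hz  (b) Q = 0.1008  (c) BW = 6.817e+04 Hz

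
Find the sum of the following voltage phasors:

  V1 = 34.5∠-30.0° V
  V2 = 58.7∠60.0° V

Step 1 — Convert each phasor to rectangular form:
  V1 = 34.5·(cos(-30.0°) + j·sin(-30.0°)) = 29.88 - j17.25 V
  V2 = 58.7·(cos(60.0°) + j·sin(60.0°)) = 29.35 + j50.84 V
Step 2 — Sum components: V_total = 59.23 + j33.59 V.
Step 3 — Convert to polar: |V_total| = 68.09 V, ∠V_total = 29.6°.

V_total = 68.09∠29.6° V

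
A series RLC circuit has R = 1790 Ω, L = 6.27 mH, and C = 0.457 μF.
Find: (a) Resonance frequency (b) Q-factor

Step 1 — Resonance condition Im(Z)=0 gives ω₀ = 1/√(LC).
Step 2 — ω₀ = 1/√(0.00627·4.57e-07) = 1.868e+04 rad/s.
Step 3 — f₀ = ω₀/(2π) = 2973 Hz.
Step 4 — Series Q: Q = ω₀L/R = 1.868e+04·0.00627/1790 = 0.06544.

(a) f₀ = 2973 Hz  (b) Q = 0.06544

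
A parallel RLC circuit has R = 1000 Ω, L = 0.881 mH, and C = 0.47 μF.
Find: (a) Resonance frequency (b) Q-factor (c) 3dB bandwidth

Step 1 — Resonance: ω₀ = 1/√(LC) = 1/√(0.000881·4.7e-07) = 4.914e+04 rad/s.
Step 2 — f₀ = ω₀/(2π) = 7821 Hz.
Step 3 — Parallel Q: Q = R/(ω₀L) = 1000/(4.914e+04·0.000881) = 23.1.
Step 4 — Bandwidth: Δω = ω₀/Q = 2128 rad/s; BW = Δω/(2π) = 338.6 Hz.

(a) f₀ = 7821 Hz  (b) Q = 23.1  (c) BW = 338.6 Hz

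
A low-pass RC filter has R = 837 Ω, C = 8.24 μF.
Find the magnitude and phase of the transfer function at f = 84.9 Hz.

Step 1 — Angular frequency: ω = 2π·84.9 = 533.4 rad/s.
Step 2 — Transfer function: H(jω) = 1/(1 + jωRC).
Step 3 — Denominator: 1 + jωRC = 1 + j·533.4·837·8.24e-06 = 1 + j3.679.
Step 4 — H = 0.0688 - j0.2531.
Step 5 — Magnitude: |H| = 0.2623 (-11.6 dB); phase: φ = -74.8°.

|H| = 0.2623 (-11.6 dB), φ = -74.8°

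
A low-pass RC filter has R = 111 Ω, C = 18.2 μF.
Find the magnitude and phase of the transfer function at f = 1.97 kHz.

Step 1 — Angular frequency: ω = 2π·1970 = 1.238e+04 rad/s.
Step 2 — Transfer function: H(jω) = 1/(1 + jωRC).
Step 3 — Denominator: 1 + jωRC = 1 + j·1.238e+04·111·1.82e-05 = 1 + j25.01.
Step 4 — H = 0.001597 - j0.03993.
Step 5 — Magnitude: |H| = 0.03996 (-28.0 dB); phase: φ = -87.7°.

|H| = 0.03996 (-28.0 dB), φ = -87.7°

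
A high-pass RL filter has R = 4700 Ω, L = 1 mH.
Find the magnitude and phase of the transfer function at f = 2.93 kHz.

Step 1 — Angular frequency: ω = 2π·2930 = 1.841e+04 rad/s.
Step 2 — Transfer function: H(jω) = jωL/(R + jωL).
Step 3 — Numerator jωL = j·18.41; denominator R + jωL = 4700 + j18.41.
Step 4 — H = 1.534e-05 + j0.003917.
Step 5 — Magnitude: |H| = 0.003917 (-48.1 dB); phase: φ = 89.8°.

|H| = 0.003917 (-48.1 dB), φ = 89.8°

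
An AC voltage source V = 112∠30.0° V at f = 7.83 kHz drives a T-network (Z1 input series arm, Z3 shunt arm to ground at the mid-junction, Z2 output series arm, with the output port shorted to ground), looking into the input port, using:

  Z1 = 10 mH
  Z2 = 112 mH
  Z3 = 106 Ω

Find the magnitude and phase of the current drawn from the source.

Step 1 — Angular frequency: ω = 2π·f = 2π·7830 = 4.92e+04 rad/s.
Step 2 — Component impedances:
  Z1: Z = jωL = j·4.92e+04·0.01 = 0 + j492 Ω
  Z2: Z = jωL = j·4.92e+04·0.112 = 0 + j5510 Ω
  Z3: Z = R = 106 Ω
Step 3 — With the output port shorted to ground, the output series arm Z2 runs from the junction to ground; the shunt arm Z3 also runs from the junction to ground. They appear in parallel: Z3 || Z2 = 106 + j2.038 Ω.
Step 4 — Series with input arm Z1: Z_in = Z1 + (Z3 || Z2) = 106 + j494 Ω = 505.2∠77.9° Ω.
Step 5 — Source phasor: V = 112∠30.0° V = 96.99 + j56 V.
Step 6 — Ohm's law: I = V / Z_total = (96.99 + j56) / (106 + j494) = 0.1486 - j0.1645 A.
Step 7 — Convert to polar: |I| = 0.2217 A, ∠I = -47.9°.

I = 0.2217∠-47.9° A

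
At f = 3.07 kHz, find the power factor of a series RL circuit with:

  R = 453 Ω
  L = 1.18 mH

Step 1 — Angular frequency: ω = 2π·f = 2π·3070 = 1.929e+04 rad/s.
Step 2 — Component impedances:
  R: Z = R = 453 Ω
  L: Z = jωL = j·1.929e+04·0.00118 = 0 + j22.76 Ω
Step 3 — Series combination: Z_total = R + L = 453 + j22.76 Ω = 453.6∠2.9° Ω.
Step 4 — Power factor: PF = cos(φ) = Re(Z)/|Z| = 453/453.6 = 0.9987.
Step 5 — Type: Im(Z) = 22.76 ⇒ lagging (phase φ = 2.9°).

PF = 0.9987 (lagging, φ = 2.9°)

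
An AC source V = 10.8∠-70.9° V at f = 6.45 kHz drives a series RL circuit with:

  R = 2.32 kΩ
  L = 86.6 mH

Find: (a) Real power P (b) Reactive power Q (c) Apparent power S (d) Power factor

Step 1 — Angular frequency: ω = 2π·f = 2π·6450 = 4.053e+04 rad/s.
Step 2 — Component impedances:
  R: Z = R = 2320 Ω
  L: Z = jωL = j·4.053e+04·0.0866 = 0 + j3510 Ω
Step 3 — Series combination: Z_total = R + L = 2320 + j3510 Ω = 4207∠56.5° Ω.
Step 4 — Source phasor: V = 10.8∠-70.9° V = 3.534 - j10.21 V.
Step 5 — Current: I = V / Z = -0.00156 - j0.002038 A = 0.002567∠-127.4° A.
Step 6 — Complex power: S = V·I* = 0.01529 + j0.02313 VA.
Step 7 — Real power: P = Re(S) = 0.01529 W.
Step 8 — Reactive power: Q = Im(S) = 0.02313 VAR.
Step 9 — Apparent power: |S| = 0.02772 VA.
Step 10 — Power factor: PF = P/|S| = 0.5514 (lagging).

(a) P = 0.01529 W  (b) Q = 0.02313 VAR  (c) S = 0.02772 VA  (d) PF = 0.5514 (lagging)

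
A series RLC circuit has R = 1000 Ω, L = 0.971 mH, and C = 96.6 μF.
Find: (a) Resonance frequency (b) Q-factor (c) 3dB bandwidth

Step 1 — Resonance: ω₀ = 1/√(LC) = 1/√(0.000971·9.66e-05) = 3265 rad/s.
Step 2 — f₀ = ω₀/(2π) = 519.7 Hz.
Step 3 — Series Q: Q = ω₀L/R = 3265·0.000971/1000 = 0.00317.
Step 4 — Bandwidth: Δω = ω₀/Q = 1.03e+06 rad/s; BW = Δω/(2π) = 1.639e+05 Hz.

(a) f₀ = 519.7 Hz  (b) Q = 0.00317  (c) BW = 1.639e+05 Hz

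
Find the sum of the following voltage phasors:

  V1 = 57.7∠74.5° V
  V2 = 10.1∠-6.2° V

Step 1 — Convert each phasor to rectangular form:
  V1 = 57.7·(cos(74.5°) + j·sin(74.5°)) = 15.42 + j55.6 V
  V2 = 10.1·(cos(-6.2°) + j·sin(-6.2°)) = 10.04 - j1.091 V
Step 2 — Sum components: V_total = 25.46 + j54.51 V.
Step 3 — Convert to polar: |V_total| = 60.16 V, ∠V_total = 65.0°.

V_total = 60.16∠65.0° V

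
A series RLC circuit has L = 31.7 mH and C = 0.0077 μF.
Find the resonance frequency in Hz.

Step 1 — Resonance condition Im(Z)=0 gives ω₀ = 1/√(LC).
Step 2 — ω₀ = 1/√(0.0317·7.7e-09) = 6.401e+04 rad/s.
Step 3 — f₀ = ω₀/(2π) = 1.019e+04 Hz.

f₀ = 1.019e+04 Hz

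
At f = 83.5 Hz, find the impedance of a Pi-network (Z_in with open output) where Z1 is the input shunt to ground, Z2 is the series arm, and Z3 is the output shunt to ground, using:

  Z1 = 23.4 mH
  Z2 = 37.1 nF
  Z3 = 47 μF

Step 1 — Angular frequency: ω = 2π·f = 2π·83.5 = 524.6 rad/s.
Step 2 — Component impedances:
  Z1: Z = jωL = j·524.6·0.0234 = 0 + j12.28 Ω
  Z2: Z = 1/(jωC) = -j/(ω·C) = 0 - j5.138e+04 Ω
  Z3: Z = 1/(jωC) = -j/(ω·C) = 0 - j40.55 Ω
Step 3 — With open output, the series arm Z2 and the output shunt Z3 appear in series to ground: Z2 + Z3 = 0 - j5.142e+04 Ω.
Step 4 — Parallel with input shunt Z1: Z_in = Z1 || (Z2 + Z3) = 0 + j12.28 Ω = 12.28∠90.0° Ω.

Z = 0 + j12.28 Ω = 12.28∠90.0° Ω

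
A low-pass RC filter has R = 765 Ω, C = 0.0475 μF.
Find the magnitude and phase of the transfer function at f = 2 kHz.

Step 1 — Angular frequency: ω = 2π·2000 = 1.257e+04 rad/s.
Step 2 — Transfer function: H(jω) = 1/(1 + jωRC).
Step 3 — Denominator: 1 + jωRC = 1 + j·1.257e+04·765·4.75e-08 = 1 + j0.4566.
Step 4 — H = 0.8275 - j0.3778.
Step 5 — Magnitude: |H| = 0.9097 (-0.8 dB); phase: φ = -24.5°.

|H| = 0.9097 (-0.8 dB), φ = -24.5°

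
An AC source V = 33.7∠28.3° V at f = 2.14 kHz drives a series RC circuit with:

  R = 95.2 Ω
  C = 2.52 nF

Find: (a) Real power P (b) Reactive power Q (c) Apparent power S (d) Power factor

Step 1 — Angular frequency: ω = 2π·f = 2π·2140 = 1.345e+04 rad/s.
Step 2 — Component impedances:
  R: Z = R = 95.2 Ω
  C: Z = 1/(jωC) = -j/(ω·C) = 0 - j2.951e+04 Ω
Step 3 — Series combination: Z_total = R + C = 95.2 - j2.951e+04 Ω = 2.951e+04∠-89.8° Ω.
Step 4 — Source phasor: V = 33.7∠28.3° V = 29.67 + j15.98 V.
Step 5 — Current: I = V / Z = -0.0005381 + j0.001007 A = 0.001142∠118.1° A.
Step 6 — Complex power: S = V·I* = 0.0001241 - j0.03848 VA.
Step 7 — Real power: P = Re(S) = 0.0001241 W.
Step 8 — Reactive power: Q = Im(S) = -0.03848 VAR.
Step 9 — Apparent power: |S| = 0.03848 VA.
Step 10 — Power factor: PF = P/|S| = 0.003226 (leading).

(a) P = 0.0001241 W  (b) Q = -0.03848 VAR  (c) S = 0.03848 VA  (d) PF = 0.003226 (leading)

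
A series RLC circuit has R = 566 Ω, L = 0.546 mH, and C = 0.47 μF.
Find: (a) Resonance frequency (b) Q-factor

Step 1 — Resonance condition Im(Z)=0 gives ω₀ = 1/√(LC).
Step 2 — ω₀ = 1/√(0.000546·4.7e-07) = 6.242e+04 rad/s.
Step 3 — f₀ = ω₀/(2π) = 9935 Hz.
Step 4 — Series Q: Q = ω₀L/R = 6.242e+04·0.000546/566 = 0.06022.

(a) f₀ = 9935 Hz  (b) Q = 0.06022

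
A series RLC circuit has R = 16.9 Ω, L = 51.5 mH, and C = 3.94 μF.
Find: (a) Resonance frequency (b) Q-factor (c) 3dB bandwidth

Step 1 — Resonance condition Im(Z)=0 gives ω₀ = 1/√(LC).
Step 2 — ω₀ = 1/√(0.0515·3.94e-06) = 2220 rad/s.
Step 3 — f₀ = ω₀/(2π) = 353.3 Hz.
Step 4 — Series Q: Q = ω₀L/R = 2220·0.0515/16.9 = 6.765.
Step 5 — 3dB bandwidth: Δω = ω₀/Q = 328.2 rad/s; BW = Δω/(2π) = 52.23 Hz.

(a) f₀ = 353.3 Hz  (b) Q = 6.765  (c) BW = 52.23 Hz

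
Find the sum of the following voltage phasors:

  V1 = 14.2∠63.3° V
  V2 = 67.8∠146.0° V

Step 1 — Convert each phasor to rectangular form:
  V1 = 14.2·(cos(63.3°) + j·sin(63.3°)) = 6.38 + j12.69 V
  V2 = 67.8·(cos(146.0°) + j·sin(146.0°)) = -56.21 + j37.91 V
Step 2 — Sum components: V_total = -49.83 + j50.6 V.
Step 3 — Convert to polar: |V_total| = 71.02 V, ∠V_total = 134.6°.

V_total = 71.02∠134.6° V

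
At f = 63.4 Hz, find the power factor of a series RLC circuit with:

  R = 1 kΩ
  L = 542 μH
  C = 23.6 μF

Step 1 — Angular frequency: ω = 2π·f = 2π·63.4 = 398.4 rad/s.
Step 2 — Component impedances:
  R: Z = R = 1000 Ω
  L: Z = jωL = j·398.4·0.000542 = 0 + j0.2159 Ω
  C: Z = 1/(jωC) = -j/(ω·C) = 0 - j106.4 Ω
Step 3 — Series combination: Z_total = R + L + C = 1000 - j106.2 Ω = 1006∠-6.1° Ω.
Step 4 — Power factor: PF = cos(φ) = Re(Z)/|Z| = 1000/1005.6 = 0.9944.
Step 5 — Type: Im(Z) = -106.2 ⇒ leading (phase φ = -6.1°).

PF = 0.9944 (leading, φ = -6.1°)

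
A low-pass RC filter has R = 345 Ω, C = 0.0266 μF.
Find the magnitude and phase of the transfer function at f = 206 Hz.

Step 1 — Angular frequency: ω = 2π·206 = 1294 rad/s.
Step 2 — Transfer function: H(jω) = 1/(1 + jωRC).
Step 3 — Denominator: 1 + jωRC = 1 + j·1294·345·2.66e-08 = 1 + j0.01188.
Step 4 — H = 0.9999 - j0.01188.
Step 5 — Magnitude: |H| = 0.9999 (-0.0 dB); phase: φ = -0.7°.

|H| = 0.9999 (-0.0 dB), φ = -0.7°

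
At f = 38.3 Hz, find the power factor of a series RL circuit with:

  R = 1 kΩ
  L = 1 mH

Step 1 — Angular frequency: ω = 2π·f = 2π·38.3 = 240.6 rad/s.
Step 2 — Component impedances:
  R: Z = R = 1000 Ω
  L: Z = jωL = j·240.6·0.001 = 0 + j0.2406 Ω
Step 3 — Series combination: Z_total = R + L = 1000 + j0.2406 Ω = 1000∠0.0° Ω.
Step 4 — Power factor: PF = cos(φ) = Re(Z)/|Z| = 1000/1000 = 1.
Step 5 — Type: Im(Z) = 0.2406 ⇒ lagging (phase φ = 0.0°).

PF = 1 (lagging, φ = 0.0°)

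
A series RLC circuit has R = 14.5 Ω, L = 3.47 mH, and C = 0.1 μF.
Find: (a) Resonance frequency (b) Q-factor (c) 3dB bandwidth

Step 1 — Resonance: ω₀ = 1/√(LC) = 1/√(0.00347·1e-07) = 5.368e+04 rad/s.
Step 2 — f₀ = ω₀/(2π) = 8544 Hz.
Step 3 — Series Q: Q = ω₀L/R = 5.368e+04·0.00347/14.5 = 12.85.
Step 4 — Bandwidth: Δω = ω₀/Q = 4179 rad/s; BW = Δω/(2π) = 665.1 Hz.

(a) f₀ = 8544 Hz  (b) Q = 12.85  (c) BW = 665.1 Hz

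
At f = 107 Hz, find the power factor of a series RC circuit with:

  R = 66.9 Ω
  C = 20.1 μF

Step 1 — Angular frequency: ω = 2π·f = 2π·107 = 672.3 rad/s.
Step 2 — Component impedances:
  R: Z = R = 66.9 Ω
  C: Z = 1/(jωC) = -j/(ω·C) = 0 - j74 Ω
Step 3 — Series combination: Z_total = R + C = 66.9 - j74 Ω = 99.76∠-47.9° Ω.
Step 4 — Power factor: PF = cos(φ) = Re(Z)/|Z| = 66.9/99.76 = 0.6706.
Step 5 — Type: Im(Z) = -74 ⇒ leading (phase φ = -47.9°).

PF = 0.6706 (leading, φ = -47.9°)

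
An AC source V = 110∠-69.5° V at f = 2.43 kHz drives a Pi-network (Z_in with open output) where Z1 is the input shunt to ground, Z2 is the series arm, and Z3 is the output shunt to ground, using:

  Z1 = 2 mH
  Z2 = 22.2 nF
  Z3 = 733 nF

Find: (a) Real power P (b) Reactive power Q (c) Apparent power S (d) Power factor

Step 1 — Angular frequency: ω = 2π·f = 2π·2430 = 1.527e+04 rad/s.
Step 2 — Component impedances:
  Z1: Z = jωL = j·1.527e+04·0.002 = 0 + j30.54 Ω
  Z2: Z = 1/(jωC) = -j/(ω·C) = 0 - j2950 Ω
  Z3: Z = 1/(jωC) = -j/(ω·C) = 0 - j89.35 Ω
Step 3 — With open output, the series arm Z2 and the output shunt Z3 appear in series to ground: Z2 + Z3 = 0 - j3040 Ω.
Step 4 — Parallel with input shunt Z1: Z_in = Z1 || (Z2 + Z3) = 0 + j30.85 Ω = 30.85∠90.0° Ω.
Step 5 — Source phasor: V = 110∠-69.5° V = 38.52 - j103 V.
Step 6 — Current: I = V / Z = -3.34 - j1.249 A = 3.566∠-159.5° A.
Step 7 — Complex power: S = V·I* = 0 + j392.3 VA.
Step 8 — Real power: P = Re(S) = 0 W.
Step 9 — Reactive power: Q = Im(S) = 392.3 VAR.
Step 10 — Apparent power: |S| = 392.3 VA.
Step 11 — Power factor: PF = P/|S| = 0 (lagging).

(a) P = 0 W  (b) Q = 392.3 VAR  (c) S = 392.3 VA  (d) PF = 0 (lagging)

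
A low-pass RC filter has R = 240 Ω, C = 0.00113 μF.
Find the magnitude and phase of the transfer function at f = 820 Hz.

Step 1 — Angular frequency: ω = 2π·820 = 5152 rad/s.
Step 2 — Transfer function: H(jω) = 1/(1 + jωRC).
Step 3 — Denominator: 1 + jωRC = 1 + j·5152·240·1.13e-09 = 1 + j0.001397.
Step 4 — H = 1 - j0.001397.
Step 5 — Magnitude: |H| = 1 (-0.0 dB); phase: φ = -0.1°.

|H| = 1 (-0.0 dB), φ = -0.1°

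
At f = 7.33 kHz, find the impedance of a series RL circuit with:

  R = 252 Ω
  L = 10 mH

Step 1 — Angular frequency: ω = 2π·f = 2π·7330 = 4.606e+04 rad/s.
Step 2 — Component impedances:
  R: Z = R = 252 Ω
  L: Z = jωL = j·4.606e+04·0.01 = 0 + j460.6 Ω
Step 3 — Series combination: Z_total = R + L = 252 + j460.6 Ω = 525∠61.3° Ω.

Z = 252 + j460.6 Ω = 525∠61.3° Ω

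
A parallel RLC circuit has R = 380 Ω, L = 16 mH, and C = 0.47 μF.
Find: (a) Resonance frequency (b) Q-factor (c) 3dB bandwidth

Step 1 — Resonance: ω₀ = 1/√(LC) = 1/√(0.016·4.7e-07) = 1.153e+04 rad/s.
Step 2 — f₀ = ω₀/(2π) = 1835 Hz.
Step 3 — Parallel Q: Q = R/(ω₀L) = 380/(1.153e+04·0.016) = 2.06.
Step 4 — Bandwidth: Δω = ω₀/Q = 5599 rad/s; BW = Δω/(2π) = 891.1 Hz.

(a) f₀ = 1835 Hz  (b) Q = 2.06  (c) BW = 891.1 Hz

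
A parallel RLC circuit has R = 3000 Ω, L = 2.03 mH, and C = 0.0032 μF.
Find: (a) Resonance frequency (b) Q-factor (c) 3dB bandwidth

Step 1 — Resonance: ω₀ = 1/√(LC) = 1/√(0.00203·3.2e-09) = 3.924e+05 rad/s.
Step 2 — f₀ = ω₀/(2π) = 6.244e+04 Hz.
Step 3 — Parallel Q: Q = R/(ω₀L) = 3000/(3.924e+05·0.00203) = 3.767.
Step 4 — Bandwidth: Δω = ω₀/Q = 1.042e+05 rad/s; BW = Δω/(2π) = 1.658e+04 Hz.

(a) f₀ = 6.244e+04 Hz  (b) Q = 3.767  (c) BW = 1.658e+04 Hz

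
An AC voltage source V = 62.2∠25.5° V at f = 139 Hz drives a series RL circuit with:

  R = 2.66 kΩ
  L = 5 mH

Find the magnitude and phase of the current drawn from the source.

Step 1 — Angular frequency: ω = 2π·f = 2π·139 = 873.4 rad/s.
Step 2 — Component impedances:
  R: Z = R = 2660 Ω
  L: Z = jωL = j·873.4·0.005 = 0 + j4.367 Ω
Step 3 — Series combination: Z_total = R + L = 2660 + j4.367 Ω = 2660∠0.1° Ω.
Step 4 — Source phasor: V = 62.2∠25.5° V = 56.14 + j26.78 V.
Step 5 — Ohm's law: I = V / Z_total = (56.14 + j26.78) / (2660 + j4.367) = 0.02112 + j0.01003 A.
Step 6 — Convert to polar: |I| = 0.02338 A, ∠I = 25.4°.

I = 0.02338∠25.4° A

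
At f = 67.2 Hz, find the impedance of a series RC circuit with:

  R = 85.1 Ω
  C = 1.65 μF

Step 1 — Angular frequency: ω = 2π·f = 2π·67.2 = 422.2 rad/s.
Step 2 — Component impedances:
  R: Z = R = 85.1 Ω
  C: Z = 1/(jωC) = -j/(ω·C) = 0 - j1435 Ω
Step 3 — Series combination: Z_total = R + C = 85.1 - j1435 Ω = 1438∠-86.6° Ω.

Z = 85.1 - j1435 Ω = 1438∠-86.6° Ω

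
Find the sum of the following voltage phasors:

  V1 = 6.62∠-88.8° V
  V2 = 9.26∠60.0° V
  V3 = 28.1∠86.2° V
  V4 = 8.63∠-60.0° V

Step 1 — Convert each phasor to rectangular form:
  V1 = 6.62·(cos(-88.8°) + j·sin(-88.8°)) = 0.1386 - j6.619 V
  V2 = 9.26·(cos(60.0°) + j·sin(60.0°)) = 4.63 + j8.019 V
  V3 = 28.1·(cos(86.2°) + j·sin(86.2°)) = 1.862 + j28.04 V
  V4 = 8.63·(cos(-60.0°) + j·sin(-60.0°)) = 4.315 - j7.474 V
Step 2 — Sum components: V_total = 10.95 + j21.97 V.
Step 3 — Convert to polar: |V_total| = 24.54 V, ∠V_total = 63.5°.

V_total = 24.54∠63.5° V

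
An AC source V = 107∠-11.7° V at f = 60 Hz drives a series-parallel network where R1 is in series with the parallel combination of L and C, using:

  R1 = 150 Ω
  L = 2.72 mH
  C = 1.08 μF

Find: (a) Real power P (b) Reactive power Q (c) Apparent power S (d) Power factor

Step 1 — Angular frequency: ω = 2π·f = 2π·60 = 377 rad/s.
Step 2 — Component impedances:
  R1: Z = R = 150 Ω
  L: Z = jωL = j·377·0.00272 = 0 + j1.025 Ω
  C: Z = 1/(jωC) = -j/(ω·C) = 0 - j2456 Ω
Step 3 — Parallel branch: L || C = 1/(1/L + 1/C) = 0 + j1.026 Ω.
Step 4 — Series with R1: Z_total = R1 + (L || C) = 150 + j1.026 Ω = 150∠0.4° Ω.
Step 5 — Source phasor: V = 107∠-11.7° V = 104.8 - j21.7 V.
Step 6 — Current: I = V / Z = 0.6975 - j0.1494 A = 0.7133∠-12.1° A.
Step 7 — Complex power: S = V·I* = 76.32 + j0.522 VA.
Step 8 — Real power: P = Re(S) = 76.32 W.
Step 9 — Reactive power: Q = Im(S) = 0.522 VAR.
Step 10 — Apparent power: |S| = 76.32 VA.
Step 11 — Power factor: PF = P/|S| = 1 (lagging).

(a) P = 76.32 W  (b) Q = 0.522 VAR  (c) S = 76.32 VA  (d) PF = 1 (lagging)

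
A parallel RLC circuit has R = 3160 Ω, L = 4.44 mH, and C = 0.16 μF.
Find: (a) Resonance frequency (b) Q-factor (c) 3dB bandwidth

Step 1 — Resonance: ω₀ = 1/√(LC) = 1/√(0.00444·1.6e-07) = 3.752e+04 rad/s.
Step 2 — f₀ = ω₀/(2π) = 5971 Hz.
Step 3 — Parallel Q: Q = R/(ω₀L) = 3160/(3.752e+04·0.00444) = 18.97.
Step 4 — Bandwidth: Δω = ω₀/Q = 1978 rad/s; BW = Δω/(2π) = 314.8 Hz.

(a) f₀ = 5971 Hz  (b) Q = 18.97  (c) BW = 314.8 Hz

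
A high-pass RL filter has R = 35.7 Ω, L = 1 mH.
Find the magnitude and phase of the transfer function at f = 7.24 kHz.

Step 1 — Angular frequency: ω = 2π·7240 = 4.549e+04 rad/s.
Step 2 — Transfer function: H(jω) = jωL/(R + jωL).
Step 3 — Numerator jωL = j·45.49; denominator R + jωL = 35.7 + j45.49.
Step 4 — H = 0.6189 + j0.4857.
Step 5 — Magnitude: |H| = 0.7867 (-2.1 dB); phase: φ = 38.1°.

|H| = 0.7867 (-2.1 dB), φ = 38.1°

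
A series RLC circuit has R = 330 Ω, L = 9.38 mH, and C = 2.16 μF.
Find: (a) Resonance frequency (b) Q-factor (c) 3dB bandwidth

Step 1 — Resonance: ω₀ = 1/√(LC) = 1/√(0.00938·2.16e-06) = 7025 rad/s.
Step 2 — f₀ = ω₀/(2π) = 1118 Hz.
Step 3 — Series Q: Q = ω₀L/R = 7025·0.00938/330 = 0.1997.
Step 4 — Bandwidth: Δω = ω₀/Q = 3.518e+04 rad/s; BW = Δω/(2π) = 5599 Hz.

(a) f₀ = 1118 Hz  (b) Q = 0.1997  (c) BW = 5599 Hz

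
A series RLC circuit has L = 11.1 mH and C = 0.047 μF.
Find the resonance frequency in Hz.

Step 1 — Resonance condition Im(Z)=0 gives ω₀ = 1/√(LC).
Step 2 — ω₀ = 1/√(0.0111·4.7e-08) = 4.378e+04 rad/s.
Step 3 — f₀ = ω₀/(2π) = 6968 Hz.

f₀ = 6968 Hz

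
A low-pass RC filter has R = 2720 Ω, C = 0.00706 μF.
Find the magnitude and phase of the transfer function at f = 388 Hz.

Step 1 — Angular frequency: ω = 2π·388 = 2438 rad/s.
Step 2 — Transfer function: H(jω) = 1/(1 + jωRC).
Step 3 — Denominator: 1 + jωRC = 1 + j·2438·2720·7.06e-09 = 1 + j0.04682.
Step 4 — H = 0.9978 - j0.04671.
Step 5 — Magnitude: |H| = 0.9989 (-0.0 dB); phase: φ = -2.7°.

|H| = 0.9989 (-0.0 dB), φ = -2.7°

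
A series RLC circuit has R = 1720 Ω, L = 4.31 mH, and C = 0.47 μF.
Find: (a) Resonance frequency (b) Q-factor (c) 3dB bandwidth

Step 1 — Resonance condition Im(Z)=0 gives ω₀ = 1/√(LC).
Step 2 — ω₀ = 1/√(0.00431·4.7e-07) = 2.222e+04 rad/s.
Step 3 — f₀ = ω₀/(2π) = 3536 Hz.
Step 4 — Series Q: Q = ω₀L/R = 2.222e+04·0.00431/1720 = 0.05568.
Step 5 — 3dB bandwidth: Δω = ω₀/Q = 3.991e+05 rad/s; BW = Δω/(2π) = 6.351e+04 Hz.

(a) f₀ = 3536 Hz  (b) Q = 0.05568  (c) BW = 6.351e+04 Hz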